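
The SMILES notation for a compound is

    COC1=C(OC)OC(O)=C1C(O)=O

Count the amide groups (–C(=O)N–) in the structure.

0

Scan the SMILES for the amide motif — none present.
Groups that are present: 1 carboxylic acid, 2 ether, 1 hydroxyl.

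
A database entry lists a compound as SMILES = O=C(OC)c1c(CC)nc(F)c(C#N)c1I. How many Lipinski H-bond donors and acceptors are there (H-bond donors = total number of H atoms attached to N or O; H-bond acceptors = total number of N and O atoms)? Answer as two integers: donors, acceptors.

Donors: find every N or O and count the H atoms it carries.
  atom 1 (O): bond orders sum to 2 → 0 H
  atom 3 (O): bond orders sum to 2 → 0 H
  atom 9 (N): bond orders sum to 3 → 0 H
  atom 14 (N): bond orders sum to 3 → 0 H
Lipinski HBD = 0.
Acceptors: N atoms = 2, O atoms = 2 → HBA = 4.

0, 4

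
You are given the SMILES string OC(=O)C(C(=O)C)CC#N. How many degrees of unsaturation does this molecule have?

4

Degree of unsaturation = (number of rings) + (number of π bonds).
Ring closures in the SMILES: 0.
π bonds: 2 double bonds (each 1 DoU), 1 triple bond (each 2 DoU) → 4 DoU from unsaturation.
Total DoU = 0 + 4 = 4.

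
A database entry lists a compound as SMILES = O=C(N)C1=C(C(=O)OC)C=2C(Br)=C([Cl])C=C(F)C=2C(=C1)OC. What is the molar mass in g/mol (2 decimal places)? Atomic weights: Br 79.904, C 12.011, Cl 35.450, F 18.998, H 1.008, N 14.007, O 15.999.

First, the molecular formula is C14H10BrClFNO4 (counting implicit H from valence).
  Br: 1 × 79.904 = 79.904
  C: 14 × 12.011 = 168.154
  Cl: 1 × 35.450 = 35.450
  F: 1 × 18.998 = 18.998
  H: 10 × 1.008 = 10.080
  N: 1 × 14.007 = 14.007
  O: 4 × 15.999 = 63.996
Sum: 1×79.904 + 14×12.011 + 1×35.450 + 1×18.998 + 10×1.008 + 1×14.007 + 4×15.999 = 390.589 → 390.59 g/mol.

390.59 g/mol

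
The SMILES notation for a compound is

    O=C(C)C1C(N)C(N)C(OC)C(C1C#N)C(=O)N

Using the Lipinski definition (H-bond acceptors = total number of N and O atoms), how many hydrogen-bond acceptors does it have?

7

N atoms: 4; O atoms: 3.
Lipinski HBA = 4 + 3 = 7.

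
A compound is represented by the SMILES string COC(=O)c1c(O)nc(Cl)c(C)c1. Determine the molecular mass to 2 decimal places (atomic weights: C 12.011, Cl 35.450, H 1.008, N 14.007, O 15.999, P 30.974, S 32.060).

First, the molecular formula is C8H8ClNO3 (counting implicit H from valence).
  C: 8 × 12.011 = 96.088
  Cl: 1 × 35.450 = 35.450
  H: 8 × 1.008 = 8.064
  N: 1 × 14.007 = 14.007
  O: 3 × 15.999 = 47.997
Sum: 8×12.011 + 1×35.450 + 8×1.008 + 1×14.007 + 3×15.999 = 201.606 → 201.61 g/mol.

201.61 g/mol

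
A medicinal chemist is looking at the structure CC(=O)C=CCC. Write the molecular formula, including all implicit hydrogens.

C6H10O

Walk through each heavy atom and fill implicit hydrogens from standard valence (C 4, N 3, O 2, S 2, halogen 1):
  atom 1: C, bond orders sum to 1 (valence 4) → 3 H
  atom 2: C, bond orders sum to 4 (valence 4) → 0 H
  atom 3: O, bond orders sum to 2 (valence 2) → 0 H
  atom 4: C, bond orders sum to 3 (valence 4) → 1 H
  atom 5: C, bond orders sum to 3 (valence 4) → 1 H
  atom 6: C, bond orders sum to 2 (valence 4) → 2 H
  atom 7: C, bond orders sum to 1 (valence 4) → 3 H
Totals → C:6, H:10, O:1.
In Hill order: C6H10O.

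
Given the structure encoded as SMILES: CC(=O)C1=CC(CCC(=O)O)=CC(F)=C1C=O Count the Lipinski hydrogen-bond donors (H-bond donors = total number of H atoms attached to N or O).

Donors: find every N or O and count the H atoms it carries.
  atom 3 (O): bond orders sum to 2 → 0 H
  atom 10 (O): bond orders sum to 2 → 0 H
  atom 11 (O): bond orders sum to 1 → 1 H
  atom 17 (O): bond orders sum to 2 → 0 H
Lipinski HBD = 1.

1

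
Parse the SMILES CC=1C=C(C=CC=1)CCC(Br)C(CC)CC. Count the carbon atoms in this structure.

15

Count every carbon token in the SMILES (each C, including those in ring-closure positions and inside branches).
Carbon count: 15.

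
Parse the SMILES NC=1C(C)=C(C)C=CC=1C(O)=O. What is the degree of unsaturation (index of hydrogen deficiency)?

5

Molecular formula: C9H11NO2.
DoU = (2C + 2 + N − H − X) / 2, where X is the halogen count and O/S are ignored.
    = (2·9 + 2 + 1 − 11 − 0) / 2 = 10 / 2 = 5.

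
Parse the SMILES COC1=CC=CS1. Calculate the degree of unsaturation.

3

Molecular formula: C5H6OS.
DoU = (2C + 2 + N − H − X) / 2, where X is the halogen count and O/S are ignored.
    = (2·5 + 2 + 0 − 6 − 0) / 2 = 6 / 2 = 3.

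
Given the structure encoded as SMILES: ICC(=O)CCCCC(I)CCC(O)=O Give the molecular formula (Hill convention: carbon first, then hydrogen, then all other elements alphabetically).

Walk through each heavy atom and fill implicit hydrogens from standard valence (C 4, N 3, O 2, S 2, halogen 1):
  atom 1: I (halogen, monovalent) → 0 H
  atom 2: C, bond orders sum to 2 (valence 4) → 2 H
  atom 3: C, bond orders sum to 4 (valence 4) → 0 H
  atom 4: O, bond orders sum to 2 (valence 2) → 0 H
  atom 5: C, bond orders sum to 2 (valence 4) → 2 H
  atom 6: C, bond orders sum to 2 (valence 4) → 2 H
  atom 7: C, bond orders sum to 2 (valence 4) → 2 H
  atom 8: C, bond orders sum to 2 (valence 4) → 2 H
  atom 9: C, bond orders sum to 3 (valence 4) → 1 H
  atom 10: I (halogen, monovalent) → 0 H
  atom 11: C, bond orders sum to 2 (valence 4) → 2 H
  atom 12: C, bond orders sum to 2 (valence 4) → 2 H
  atom 13: C, bond orders sum to 4 (valence 4) → 0 H
  atom 14: O, bond orders sum to 1 (valence 2) → 1 H
  atom 15: O, bond orders sum to 2 (valence 2) → 0 H
Totals → C:10, H:16, I:2, O:3.
In Hill order: C10H16I2O3.

C10H16I2O3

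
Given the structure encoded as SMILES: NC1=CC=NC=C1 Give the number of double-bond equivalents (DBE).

Molecular formula: C5H6N2.
DoU = (2C + 2 + N − H − X) / 2, where X is the halogen count and O/S are ignored.
    = (2·5 + 2 + 2 − 6 − 0) / 2 = 8 / 2 = 4.

4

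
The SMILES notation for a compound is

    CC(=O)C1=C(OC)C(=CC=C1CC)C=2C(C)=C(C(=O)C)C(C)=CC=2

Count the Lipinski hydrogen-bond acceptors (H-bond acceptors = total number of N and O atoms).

N atoms: 0; O atoms: 3.
Lipinski HBA = 0 + 3 = 3.

3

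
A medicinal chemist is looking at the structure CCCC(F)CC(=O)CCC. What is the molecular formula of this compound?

C9H17FO

Walk through each heavy atom and fill implicit hydrogens from standard valence (C 4, N 3, O 2, S 2, halogen 1):
  atom 1: C, bond orders sum to 1 (valence 4) → 3 H
  atom 2: C, bond orders sum to 2 (valence 4) → 2 H
  atom 3: C, bond orders sum to 2 (valence 4) → 2 H
  atom 4: C, bond orders sum to 3 (valence 4) → 1 H
  atom 5: F (halogen, monovalent) → 0 H
  atom 6: C, bond orders sum to 2 (valence 4) → 2 H
  atom 7: C, bond orders sum to 4 (valence 4) → 0 H
  atom 8: O, bond orders sum to 2 (valence 2) → 0 H
  atom 9: C, bond orders sum to 2 (valence 4) → 2 H
  atom 10: C, bond orders sum to 2 (valence 4) → 2 H
  atom 11: C, bond orders sum to 1 (valence 4) → 3 H
Totals → C:9, H:17, F:1, O:1.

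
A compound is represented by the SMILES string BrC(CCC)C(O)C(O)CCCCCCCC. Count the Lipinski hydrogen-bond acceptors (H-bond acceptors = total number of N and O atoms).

2

N atoms: 0; O atoms: 2.
Lipinski HBA = 0 + 2 = 2.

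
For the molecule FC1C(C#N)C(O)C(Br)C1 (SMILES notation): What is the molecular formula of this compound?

C6H7BrFNO

Walk through each heavy atom and fill implicit hydrogens from standard valence (C 4, N 3, O 2, S 2, halogen 1):
  atom 1: F (halogen, monovalent) → 0 H
  atom 2: C, bond orders sum to 3 (valence 4) → 1 H
  atom 3: C, bond orders sum to 3 (valence 4) → 1 H
  atom 4: C, bond orders sum to 4 (valence 4) → 0 H
  atom 5: N, bond orders sum to 3 (valence 3) → 0 H
  atom 6: C, bond orders sum to 3 (valence 4) → 1 H
  atom 7: O, bond orders sum to 1 (valence 2) → 1 H
  atom 8: C, bond orders sum to 3 (valence 4) → 1 H
  atom 9: Br (halogen, monovalent) → 0 H
  atom 10: C, bond orders sum to 2 (valence 4) → 2 H
Totals → C:6, H:7, Br:1, F:1, N:1, O:1.
In Hill order: C6H7BrFNO.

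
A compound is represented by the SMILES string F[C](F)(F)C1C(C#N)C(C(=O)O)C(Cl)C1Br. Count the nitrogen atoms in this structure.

Scan the SMILES for N atoms (remember two-letter symbols like Cl and Br are single atoms).
Nitrogen count: 1.

1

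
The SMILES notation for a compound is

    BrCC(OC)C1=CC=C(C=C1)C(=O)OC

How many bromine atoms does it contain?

1

Scan the SMILES for Br atoms (remember two-letter symbols like Cl and Br are single atoms).
Bromine count: 1.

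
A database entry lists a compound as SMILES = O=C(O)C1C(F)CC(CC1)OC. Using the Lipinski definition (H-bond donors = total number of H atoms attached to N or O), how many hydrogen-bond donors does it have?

1

Donors: find every N or O and count the H atoms it carries.
  atom 1 (O): bond orders sum to 2 → 0 H
  atom 3 (O): bond orders sum to 1 → 1 H
  atom 11 (O): bond orders sum to 2 → 0 H
Lipinski HBD = 1.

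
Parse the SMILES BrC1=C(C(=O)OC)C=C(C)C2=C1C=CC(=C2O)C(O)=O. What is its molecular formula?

Walk through each heavy atom and fill implicit hydrogens from standard valence (C 4, N 3, O 2, S 2, halogen 1):
  atom 1: Br (halogen, monovalent) → 0 H
  atom 2: C, bond orders sum to 4 (valence 4) → 0 H
  atom 3: C, bond orders sum to 4 (valence 4) → 0 H
  atom 4: C, bond orders sum to 4 (valence 4) → 0 H
  atom 5: O, bond orders sum to 2 (valence 2) → 0 H
  atom 6: O, bond orders sum to 2 (valence 2) → 0 H
  atom 7: C, bond orders sum to 1 (valence 4) → 3 H
  atom 8: C, bond orders sum to 3 (valence 4) → 1 H
  atom 9: C, bond orders sum to 4 (valence 4) → 0 H
  atom 10: C, bond orders sum to 1 (valence 4) → 3 H
  atom 11: C, bond orders sum to 4 (valence 4) → 0 H
  atom 12: C, bond orders sum to 4 (valence 4) → 0 H
  atom 13: C, bond orders sum to 3 (valence 4) → 1 H
  atom 14: C, bond orders sum to 3 (valence 4) → 1 H
  atom 15: C, bond orders sum to 4 (valence 4) → 0 H
  atom 16: C, bond orders sum to 4 (valence 4) → 0 H
  atom 17: O, bond orders sum to 1 (valence 2) → 1 H
  atom 18: C, bond orders sum to 4 (valence 4) → 0 H
  atom 19: O, bond orders sum to 1 (valence 2) → 1 H
  atom 20: O, bond orders sum to 2 (valence 2) → 0 H
Totals → C:14, H:11, Br:1, O:5.
In Hill order: C14H11BrO5.

C14H11BrO5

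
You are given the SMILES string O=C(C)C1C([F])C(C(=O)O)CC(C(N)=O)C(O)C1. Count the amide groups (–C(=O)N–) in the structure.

The amide motif appears at heavy-atom position 13 in the SMILES.
Other groups present: 1 carboxylic acid, 1 hydroxyl, 1 ketone.
Amide count: 1.

1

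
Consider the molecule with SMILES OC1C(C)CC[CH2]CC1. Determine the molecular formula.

Walk through each heavy atom and fill implicit hydrogens from standard valence (C 4, N 3, O 2, S 2, halogen 1):
  atom 1: O, bond orders sum to 1 (valence 2) → 1 H
  atom 2: C, bond orders sum to 3 (valence 4) → 1 H
  atom 3: C, bond orders sum to 3 (valence 4) → 1 H
  atom 4: C, bond orders sum to 1 (valence 4) → 3 H
  atom 5: C, bond orders sum to 2 (valence 4) → 2 H
  atom 6: C, bond orders sum to 2 (valence 4) → 2 H
  atom 7: C with explicit H count 2
  atom 8: C, bond orders sum to 2 (valence 4) → 2 H
  atom 9: C, bond orders sum to 2 (valence 4) → 2 H
Totals → C:8, H:16, O:1.

C8H16O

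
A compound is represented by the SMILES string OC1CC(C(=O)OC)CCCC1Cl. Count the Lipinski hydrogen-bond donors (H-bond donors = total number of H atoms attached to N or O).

1

Donors: find every N or O and count the H atoms it carries.
  atom 1 (O): bond orders sum to 1 → 1 H
  atom 6 (O): bond orders sum to 2 → 0 H
  atom 7 (O): bond orders sum to 2 → 0 H
Lipinski HBD = 1.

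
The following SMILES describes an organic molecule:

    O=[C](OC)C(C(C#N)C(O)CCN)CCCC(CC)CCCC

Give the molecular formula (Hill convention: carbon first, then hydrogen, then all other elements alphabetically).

C18H34N2O3

Walk through each heavy atom and fill implicit hydrogens from standard valence (C 4, N 3, O 2, S 2, halogen 1):
  atom 1: O, bond orders sum to 2 (valence 2) → 0 H
  atom 2: C with explicit H count 0
  atom 3: O, bond orders sum to 2 (valence 2) → 0 H
  atom 4: C, bond orders sum to 1 (valence 4) → 3 H
  atom 5: C, bond orders sum to 3 (valence 4) → 1 H
  atom 6: C, bond orders sum to 3 (valence 4) → 1 H
  atom 7: C, bond orders sum to 4 (valence 4) → 0 H
  atom 8: N, bond orders sum to 3 (valence 3) → 0 H
  atom 9: C, bond orders sum to 3 (valence 4) → 1 H
  atom 10: O, bond orders sum to 1 (valence 2) → 1 H
  atom 11: C, bond orders sum to 2 (valence 4) → 2 H
  atom 12: C, bond orders sum to 2 (valence 4) → 2 H
  atom 13: N, bond orders sum to 1 (valence 3) → 2 H
  atom 14: C, bond orders sum to 2 (valence 4) → 2 H
  atom 15: C, bond orders sum to 2 (valence 4) → 2 H
  atom 16: C, bond orders sum to 2 (valence 4) → 2 H
  atom 17: C, bond orders sum to 3 (valence 4) → 1 H
  atom 18: C, bond orders sum to 2 (valence 4) → 2 H
  atom 19: C, bond orders sum to 1 (valence 4) → 3 H
  atom 20: C, bond orders sum to 2 (valence 4) → 2 H
  atom 21: C, bond orders sum to 2 (valence 4) → 2 H
  atom 22: C, bond orders sum to 2 (valence 4) → 2 H
  atom 23: C, bond orders sum to 1 (valence 4) → 3 H
Totals → C:18, H:34, N:2, O:3.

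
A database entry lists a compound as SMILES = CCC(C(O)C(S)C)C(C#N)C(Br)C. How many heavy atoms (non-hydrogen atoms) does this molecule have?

14

Every atom symbol written in the SMILES (organic subset) is one heavy atom; implicit H are not written.
Heavy atoms by element → Br:1, C:10, N:1, O:1, S:1.
Total: 14.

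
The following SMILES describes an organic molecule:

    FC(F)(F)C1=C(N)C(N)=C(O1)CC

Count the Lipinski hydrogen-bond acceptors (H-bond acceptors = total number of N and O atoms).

3

N atoms: 2; O atoms: 1.
Lipinski HBA = 2 + 1 = 3.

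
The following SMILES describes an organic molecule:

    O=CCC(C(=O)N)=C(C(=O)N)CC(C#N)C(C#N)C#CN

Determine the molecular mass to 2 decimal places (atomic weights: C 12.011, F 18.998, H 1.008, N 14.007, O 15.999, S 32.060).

First, the molecular formula is C13H13N5O3 (counting implicit H from valence).
  C: 13 × 12.011 = 156.143
  H: 13 × 1.008 = 13.104
  N: 5 × 14.007 = 70.035
  O: 3 × 15.999 = 47.997
Sum: 13×12.011 + 13×1.008 + 5×14.007 + 3×15.999 = 287.279 → 287.28 g/mol.

287.28 g/mol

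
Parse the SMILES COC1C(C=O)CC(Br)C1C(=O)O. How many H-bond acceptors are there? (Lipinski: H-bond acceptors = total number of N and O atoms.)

N atoms: 0; O atoms: 4.
Lipinski HBA = 0 + 4 = 4.

4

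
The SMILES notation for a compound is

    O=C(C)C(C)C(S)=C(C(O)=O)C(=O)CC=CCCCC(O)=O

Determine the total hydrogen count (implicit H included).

Walk through each heavy atom and fill implicit hydrogens from standard valence (C 4, N 3, O 2, S 2, halogen 1):
  atom 1: O, bond orders sum to 2 (valence 2) → 0 H
  atom 2: C, bond orders sum to 4 (valence 4) → 0 H
  atom 3: C, bond orders sum to 1 (valence 4) → 3 H
  atom 4: C, bond orders sum to 3 (valence 4) → 1 H
  atom 5: C, bond orders sum to 1 (valence 4) → 3 H
  atom 6: C, bond orders sum to 4 (valence 4) → 0 H
  atom 7: S, bond orders sum to 1 (valence 2) → 1 H
  atom 8: C, bond orders sum to 4 (valence 4) → 0 H
  atom 9: C, bond orders sum to 4 (valence 4) → 0 H
  atom 10: O, bond orders sum to 1 (valence 2) → 1 H
  atom 11: O, bond orders sum to 2 (valence 2) → 0 H
  atom 12: C, bond orders sum to 4 (valence 4) → 0 H
  atom 13: O, bond orders sum to 2 (valence 2) → 0 H
  atom 14: C, bond orders sum to 2 (valence 4) → 2 H
  atom 15: C, bond orders sum to 3 (valence 4) → 1 H
  atom 16: C, bond orders sum to 3 (valence 4) → 1 H
  atom 17: C, bond orders sum to 2 (valence 4) → 2 H
  atom 18: C, bond orders sum to 2 (valence 4) → 2 H
  atom 19: C, bond orders sum to 2 (valence 4) → 2 H
  atom 20: C, bond orders sum to 4 (valence 4) → 0 H
  atom 21: O, bond orders sum to 1 (valence 2) → 1 H
  atom 22: O, bond orders sum to 2 (valence 2) → 0 H
Total hydrogens: 20.

20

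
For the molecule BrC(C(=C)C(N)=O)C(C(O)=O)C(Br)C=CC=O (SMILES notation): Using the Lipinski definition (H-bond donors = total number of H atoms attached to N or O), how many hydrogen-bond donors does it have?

3

Donors: find every N or O and count the H atoms it carries.
  atom 6 (N): bond orders sum to 1 → 2 H
  atom 7 (O): bond orders sum to 2 → 0 H
  atom 10 (O): bond orders sum to 1 → 1 H
  atom 11 (O): bond orders sum to 2 → 0 H
  atom 17 (O): bond orders sum to 2 → 0 H
Lipinski HBD = 3.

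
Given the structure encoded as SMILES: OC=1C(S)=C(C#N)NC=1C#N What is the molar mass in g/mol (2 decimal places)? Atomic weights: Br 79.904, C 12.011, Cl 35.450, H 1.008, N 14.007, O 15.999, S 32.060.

First, the molecular formula is C6H3N3OS (counting implicit H from valence).
  C: 6 × 12.011 = 72.066
  H: 3 × 1.008 = 3.024
  N: 3 × 14.007 = 42.021
  O: 1 × 15.999 = 15.999
  S: 1 × 32.060 = 32.060
Sum: 6×12.011 + 3×1.008 + 3×14.007 + 1×15.999 + 1×32.060 = 165.170 → 165.17 g/mol.

165.17 g/mol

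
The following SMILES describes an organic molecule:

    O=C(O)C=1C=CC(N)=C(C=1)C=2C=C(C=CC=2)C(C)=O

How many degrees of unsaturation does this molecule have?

Degree of unsaturation = (number of rings) + (number of π bonds).
Ring closures in the SMILES: 2.
π bonds: 8 double bonds (each 1 DoU) → 8 DoU from unsaturation.
Total DoU = 2 + 8 = 10.

10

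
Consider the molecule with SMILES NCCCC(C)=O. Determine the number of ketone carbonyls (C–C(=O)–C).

The ketone motif appears at heavy-atom position 5 in the SMILES.
Other groups present: 1 primary amine.
Ketone count: 1.

1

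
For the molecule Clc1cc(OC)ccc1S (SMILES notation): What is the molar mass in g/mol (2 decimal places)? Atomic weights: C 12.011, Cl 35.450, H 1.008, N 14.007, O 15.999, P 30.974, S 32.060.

First, the molecular formula is C7H7ClOS (counting implicit H from valence).
  C: 7 × 12.011 = 84.077
  Cl: 1 × 35.450 = 35.450
  H: 7 × 1.008 = 7.056
  O: 1 × 15.999 = 15.999
  S: 1 × 32.060 = 32.060
Sum: 7×12.011 + 1×35.450 + 7×1.008 + 1×15.999 + 1×32.060 = 174.642 → 174.64 g/mol.

174.64 g/mol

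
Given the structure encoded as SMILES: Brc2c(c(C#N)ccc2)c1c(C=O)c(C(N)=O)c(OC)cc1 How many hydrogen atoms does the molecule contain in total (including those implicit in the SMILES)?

Walk through each heavy atom and fill implicit hydrogens from standard valence (C 4, N 3, O 2, S 2, halogen 1); for lowercase aromatic atoms, an aromatic c carries 1 H when it has two neighbours and 0 H with three, and aromatic n carries 0 H:
  atom 1: Br (halogen, monovalent) → 0 H
  atom 2: aromatic c, 3 neighbours → 0 H
  atom 3: aromatic c, 3 neighbours → 0 H
  atom 4: aromatic c, 3 neighbours → 0 H
  atom 5: C, bond orders sum to 4 (valence 4) → 0 H
  atom 6: N, bond orders sum to 3 (valence 3) → 0 H
  atom 7: aromatic c, 2 neighbours → 1 H
  atom 8: aromatic c, 2 neighbours → 1 H
  atom 9: aromatic c, 2 neighbours → 1 H
  atom 10: aromatic c, 3 neighbours → 0 H
  atom 11: aromatic c, 3 neighbours → 0 H
  atom 12: C, bond orders sum to 3 (valence 4) → 1 H
  atom 13: O, bond orders sum to 2 (valence 2) → 0 H
  atom 14: aromatic c, 3 neighbours → 0 H
  atom 15: C, bond orders sum to 4 (valence 4) → 0 H
  atom 16: N, bond orders sum to 1 (valence 3) → 2 H
  atom 17: O, bond orders sum to 2 (valence 2) → 0 H
  atom 18: aromatic c, 3 neighbours → 0 H
  atom 19: O, bond orders sum to 2 (valence 2) → 0 H
  atom 20: C, bond orders sum to 1 (valence 4) → 3 H
  atom 21: aromatic c, 2 neighbours → 1 H
  atom 22: aromatic c, 2 neighbours → 1 H
Total hydrogens: 11.

11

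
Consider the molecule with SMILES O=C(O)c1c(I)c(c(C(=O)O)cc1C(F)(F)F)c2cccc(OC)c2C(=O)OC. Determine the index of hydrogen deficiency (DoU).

11

Molecular formula: C18H12F3IO7.
DoU = (2C + 2 + N − H − X) / 2, where X is the halogen count and O/S are ignored.
    = (2·18 + 2 + 0 − 12 − 4) / 2 = 22 / 2 = 11.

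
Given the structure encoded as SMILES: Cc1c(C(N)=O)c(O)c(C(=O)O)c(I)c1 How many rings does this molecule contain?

1

In SMILES, each pair of matching ring-closure digits denotes one ring-closing bond; the number of such bonds equals the number of independent rings.
Ring-closure bonds here: 1.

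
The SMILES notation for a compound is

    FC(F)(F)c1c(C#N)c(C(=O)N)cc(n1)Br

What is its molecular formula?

Walk through each heavy atom and fill implicit hydrogens from standard valence (C 4, N 3, O 2, S 2, halogen 1); for lowercase aromatic atoms, an aromatic c carries 1 H when it has two neighbours and 0 H with three, and aromatic n carries 0 H:
  atom 1: F (halogen, monovalent) → 0 H
  atom 2: C, bond orders sum to 4 (valence 4) → 0 H
  atom 3: F (halogen, monovalent) → 0 H
  atom 4: F (halogen, monovalent) → 0 H
  atom 5: aromatic c, 3 neighbours → 0 H
  atom 6: aromatic c, 3 neighbours → 0 H
  atom 7: C, bond orders sum to 4 (valence 4) → 0 H
  atom 8: N, bond orders sum to 3 (valence 3) → 0 H
  atom 9: aromatic c, 3 neighbours → 0 H
  atom 10: C, bond orders sum to 4 (valence 4) → 0 H
  atom 11: O, bond orders sum to 2 (valence 2) → 0 H
  atom 12: N, bond orders sum to 1 (valence 3) → 2 H
  atom 13: aromatic c, 2 neighbours → 1 H
  atom 14: aromatic c, 3 neighbours → 0 H
  atom 15: aromatic n, 2 neighbours → 0 H
  atom 16: Br (halogen, monovalent) → 0 H
Totals → C:8, H:3, Br:1, F:3, N:3, O:1.

C8H3BrF3N3O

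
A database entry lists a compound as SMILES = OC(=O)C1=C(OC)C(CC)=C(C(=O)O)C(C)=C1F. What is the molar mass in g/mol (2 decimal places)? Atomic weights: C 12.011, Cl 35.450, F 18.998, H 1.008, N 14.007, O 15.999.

256.23 g/mol

First, the molecular formula is C12H13FO5 (counting implicit H from valence).
  C: 12 × 12.011 = 144.132
  F: 1 × 18.998 = 18.998
  H: 13 × 1.008 = 13.104
  O: 5 × 15.999 = 79.995
Sum: 12×12.011 + 1×18.998 + 13×1.008 + 5×15.999 = 256.229 → 256.23 g/mol.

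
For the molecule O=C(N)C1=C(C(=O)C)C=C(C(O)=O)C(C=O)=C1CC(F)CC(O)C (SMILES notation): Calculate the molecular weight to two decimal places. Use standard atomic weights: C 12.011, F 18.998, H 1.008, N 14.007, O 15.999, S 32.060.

339.32 g/mol

First, the molecular formula is C16H18FNO6 (counting implicit H from valence).
  C: 16 × 12.011 = 192.176
  F: 1 × 18.998 = 18.998
  H: 18 × 1.008 = 18.144
  N: 1 × 14.007 = 14.007
  O: 6 × 15.999 = 95.994
Sum: 16×12.011 + 1×18.998 + 18×1.008 + 1×14.007 + 6×15.999 = 339.319 → 339.32 g/mol.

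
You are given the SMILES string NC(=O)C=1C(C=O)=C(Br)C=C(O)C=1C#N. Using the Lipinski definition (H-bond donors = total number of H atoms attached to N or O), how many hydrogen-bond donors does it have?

3

Donors: find every N or O and count the H atoms it carries.
  atom 1 (N): bond orders sum to 1 → 2 H
  atom 3 (O): bond orders sum to 2 → 0 H
  atom 7 (O): bond orders sum to 2 → 0 H
  atom 12 (O): bond orders sum to 1 → 1 H
  atom 15 (N): bond orders sum to 3 → 0 H
Lipinski HBD = 3.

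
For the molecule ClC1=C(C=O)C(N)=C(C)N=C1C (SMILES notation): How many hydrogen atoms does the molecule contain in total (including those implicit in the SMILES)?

9

Walk through each heavy atom and fill implicit hydrogens from standard valence (C 4, N 3, O 2, S 2, halogen 1):
  atom 1: Cl (halogen, monovalent) → 0 H
  atom 2: C, bond orders sum to 4 (valence 4) → 0 H
  atom 3: C, bond orders sum to 4 (valence 4) → 0 H
  atom 4: C, bond orders sum to 3 (valence 4) → 1 H
  atom 5: O, bond orders sum to 2 (valence 2) → 0 H
  atom 6: C, bond orders sum to 4 (valence 4) → 0 H
  atom 7: N, bond orders sum to 1 (valence 3) → 2 H
  atom 8: C, bond orders sum to 4 (valence 4) → 0 H
  atom 9: C, bond orders sum to 1 (valence 4) → 3 H
  atom 10: N, bond orders sum to 3 (valence 3) → 0 H
  atom 11: C, bond orders sum to 4 (valence 4) → 0 H
  atom 12: C, bond orders sum to 1 (valence 4) → 3 H
Total hydrogens: 9.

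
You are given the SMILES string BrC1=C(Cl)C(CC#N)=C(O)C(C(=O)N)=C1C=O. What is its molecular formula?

C10H6BrClN2O3

Walk through each heavy atom and fill implicit hydrogens from standard valence (C 4, N 3, O 2, S 2, halogen 1):
  atom 1: Br (halogen, monovalent) → 0 H
  atom 2: C, bond orders sum to 4 (valence 4) → 0 H
  atom 3: C, bond orders sum to 4 (valence 4) → 0 H
  atom 4: Cl (halogen, monovalent) → 0 H
  atom 5: C, bond orders sum to 4 (valence 4) → 0 H
  atom 6: C, bond orders sum to 2 (valence 4) → 2 H
  atom 7: C, bond orders sum to 4 (valence 4) → 0 H
  atom 8: N, bond orders sum to 3 (valence 3) → 0 H
  atom 9: C, bond orders sum to 4 (valence 4) → 0 H
  atom 10: O, bond orders sum to 1 (valence 2) → 1 H
  atom 11: C, bond orders sum to 4 (valence 4) → 0 H
  atom 12: C, bond orders sum to 4 (valence 4) → 0 H
  atom 13: O, bond orders sum to 2 (valence 2) → 0 H
  atom 14: N, bond orders sum to 1 (valence 3) → 2 H
  atom 15: C, bond orders sum to 4 (valence 4) → 0 H
  atom 16: C, bond orders sum to 3 (valence 4) → 1 H
  atom 17: O, bond orders sum to 2 (valence 2) → 0 H
Totals → C:10, H:6, Br:1, Cl:1, N:2, O:3.
In Hill order: C10H6BrClN2O3.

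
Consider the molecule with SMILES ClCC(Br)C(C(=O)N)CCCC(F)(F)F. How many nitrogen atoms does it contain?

Scan the SMILES for N atoms (remember two-letter symbols like Cl and Br are single atoms).
Nitrogen count: 1.

1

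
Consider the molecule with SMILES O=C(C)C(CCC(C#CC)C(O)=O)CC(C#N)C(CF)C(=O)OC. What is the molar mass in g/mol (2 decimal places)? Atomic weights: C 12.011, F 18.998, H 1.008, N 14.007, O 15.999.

339.36 g/mol

First, the molecular formula is C17H22FNO5 (counting implicit H from valence).
  C: 17 × 12.011 = 204.187
  F: 1 × 18.998 = 18.998
  H: 22 × 1.008 = 22.176
  N: 1 × 14.007 = 14.007
  O: 5 × 15.999 = 79.995
Sum: 17×12.011 + 1×18.998 + 22×1.008 + 1×14.007 + 5×15.999 = 339.363 → 339.36 g/mol.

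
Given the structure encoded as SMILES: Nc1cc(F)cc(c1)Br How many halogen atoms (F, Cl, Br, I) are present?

Halogen atoms appear at heavy-atom positions 5, 9 (1×Br, 1×F).
Other groups present: 1 primary amine.
Halogen count: 2.

2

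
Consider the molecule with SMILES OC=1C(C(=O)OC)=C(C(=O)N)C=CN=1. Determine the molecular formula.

Walk through each heavy atom and fill implicit hydrogens from standard valence (C 4, N 3, O 2, S 2, halogen 1):
  atom 1: O, bond orders sum to 1 (valence 2) → 1 H
  atom 2: C, bond orders sum to 4 (valence 4) → 0 H
  atom 3: C, bond orders sum to 4 (valence 4) → 0 H
  atom 4: C, bond orders sum to 4 (valence 4) → 0 H
  atom 5: O, bond orders sum to 2 (valence 2) → 0 H
  atom 6: O, bond orders sum to 2 (valence 2) → 0 H
  atom 7: C, bond orders sum to 1 (valence 4) → 3 H
  atom 8: C, bond orders sum to 4 (valence 4) → 0 H
  atom 9: C, bond orders sum to 4 (valence 4) → 0 H
  atom 10: O, bond orders sum to 2 (valence 2) → 0 H
  atom 11: N, bond orders sum to 1 (valence 3) → 2 H
  atom 12: C, bond orders sum to 3 (valence 4) → 1 H
  atom 13: C, bond orders sum to 3 (valence 4) → 1 H
  atom 14: N, bond orders sum to 3 (valence 3) → 0 H
Totals → C:8, H:8, N:2, O:4.

C8H8N2O4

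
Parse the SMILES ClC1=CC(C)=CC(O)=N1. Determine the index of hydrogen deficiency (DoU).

4

Degree of unsaturation = (number of rings) + (number of π bonds).
Ring closures in the SMILES: 1.
π bonds: 3 double bonds (each 1 DoU) → 3 DoU from unsaturation.
Total DoU = 1 + 3 = 4.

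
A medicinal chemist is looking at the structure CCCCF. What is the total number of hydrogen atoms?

Walk through each heavy atom and fill implicit hydrogens from standard valence (C 4, N 3, O 2, S 2, halogen 1):
  atom 1: C, bond orders sum to 1 (valence 4) → 3 H
  atom 2: C, bond orders sum to 2 (valence 4) → 2 H
  atom 3: C, bond orders sum to 2 (valence 4) → 2 H
  atom 4: C, bond orders sum to 2 (valence 4) → 2 H
  atom 5: F (halogen, monovalent) → 0 H
Total hydrogens: 9.

9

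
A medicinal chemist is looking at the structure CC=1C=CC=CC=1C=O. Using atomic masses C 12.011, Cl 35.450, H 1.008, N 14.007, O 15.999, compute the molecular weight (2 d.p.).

First, the molecular formula is C8H8O (counting implicit H from valence).
  C: 8 × 12.011 = 96.088
  H: 8 × 1.008 = 8.064
  O: 1 × 15.999 = 15.999
Sum: 8×12.011 + 8×1.008 + 1×15.999 = 120.151 → 120.15 g/mol.

120.15 g/mol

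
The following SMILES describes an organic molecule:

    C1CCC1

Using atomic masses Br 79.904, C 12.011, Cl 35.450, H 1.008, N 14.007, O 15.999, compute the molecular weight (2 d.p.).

First, the molecular formula is C4H8 (counting implicit H from valence).
  C: 4 × 12.011 = 48.044
  H: 8 × 1.008 = 8.064
Sum: 4×12.011 + 8×1.008 = 56.108 → 56.11 g/mol.

56.11 g/mol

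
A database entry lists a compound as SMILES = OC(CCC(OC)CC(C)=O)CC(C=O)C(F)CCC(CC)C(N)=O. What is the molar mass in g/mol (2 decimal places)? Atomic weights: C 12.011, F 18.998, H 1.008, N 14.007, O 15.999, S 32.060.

361.45 g/mol

First, the molecular formula is C18H32FNO5 (counting implicit H from valence).
  C: 18 × 12.011 = 216.198
  F: 1 × 18.998 = 18.998
  H: 32 × 1.008 = 32.256
  N: 1 × 14.007 = 14.007
  O: 5 × 15.999 = 79.995
Sum: 18×12.011 + 1×18.998 + 32×1.008 + 1×14.007 + 5×15.999 = 361.454 → 361.45 g/mol.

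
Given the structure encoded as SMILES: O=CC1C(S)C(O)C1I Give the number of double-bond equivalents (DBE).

Molecular formula: C5H7IO2S.
DoU = (2C + 2 + N − H − X) / 2, where X is the halogen count and O/S are ignored.
    = (2·5 + 2 + 0 − 7 − 1) / 2 = 4 / 2 = 2.

2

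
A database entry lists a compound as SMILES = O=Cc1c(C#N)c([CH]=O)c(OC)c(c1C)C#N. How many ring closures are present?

1

In SMILES, each pair of matching ring-closure digits denotes one ring-closing bond; the number of such bonds equals the number of independent rings.
Ring-closure bonds here: 1.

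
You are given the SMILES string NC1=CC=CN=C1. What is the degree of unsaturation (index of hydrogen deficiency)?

4

Molecular formula: C5H6N2.
DoU = (2C + 2 + N − H − X) / 2, where X is the halogen count and O/S are ignored.
    = (2·5 + 2 + 2 − 6 − 0) / 2 = 8 / 2 = 4.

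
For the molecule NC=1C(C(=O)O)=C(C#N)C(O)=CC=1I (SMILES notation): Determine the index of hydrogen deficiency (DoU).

7

Molecular formula: C8H5IN2O3.
DoU = (2C + 2 + N − H − X) / 2, where X is the halogen count and O/S are ignored.
    = (2·8 + 2 + 2 − 5 − 1) / 2 = 14 / 2 = 7.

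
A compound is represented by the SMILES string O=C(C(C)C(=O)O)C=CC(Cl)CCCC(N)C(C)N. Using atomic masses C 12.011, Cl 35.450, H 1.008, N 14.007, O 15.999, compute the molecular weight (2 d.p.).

First, the molecular formula is C13H23ClN2O3 (counting implicit H from valence).
  C: 13 × 12.011 = 156.143
  Cl: 1 × 35.450 = 35.450
  H: 23 × 1.008 = 23.184
  N: 2 × 14.007 = 28.014
  O: 3 × 15.999 = 47.997
Sum: 13×12.011 + 1×35.450 + 23×1.008 + 2×14.007 + 3×15.999 = 290.788 → 290.79 g/mol.

290.79 g/mol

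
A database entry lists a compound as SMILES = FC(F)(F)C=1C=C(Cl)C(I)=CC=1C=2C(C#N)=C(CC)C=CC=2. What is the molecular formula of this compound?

Walk through each heavy atom and fill implicit hydrogens from standard valence (C 4, N 3, O 2, S 2, halogen 1):
  atom 1: F (halogen, monovalent) → 0 H
  atom 2: C, bond orders sum to 4 (valence 4) → 0 H
  atom 3: F (halogen, monovalent) → 0 H
  atom 4: F (halogen, monovalent) → 0 H
  atom 5: C, bond orders sum to 4 (valence 4) → 0 H
  atom 6: C, bond orders sum to 3 (valence 4) → 1 H
  atom 7: C, bond orders sum to 4 (valence 4) → 0 H
  atom 8: Cl (halogen, monovalent) → 0 H
  atom 9: C, bond orders sum to 4 (valence 4) → 0 H
  atom 10: I (halogen, monovalent) → 0 H
  atom 11: C, bond orders sum to 3 (valence 4) → 1 H
  atom 12: C, bond orders sum to 4 (valence 4) → 0 H
  atom 13: C, bond orders sum to 4 (valence 4) → 0 H
  atom 14: C, bond orders sum to 4 (valence 4) → 0 H
  atom 15: C, bond orders sum to 4 (valence 4) → 0 H
  atom 16: N, bond orders sum to 3 (valence 3) → 0 H
  atom 17: C, bond orders sum to 4 (valence 4) → 0 H
  atom 18: C, bond orders sum to 2 (valence 4) → 2 H
  atom 19: C, bond orders sum to 1 (valence 4) → 3 H
  atom 20: C, bond orders sum to 3 (valence 4) → 1 H
  atom 21: C, bond orders sum to 3 (valence 4) → 1 H
  atom 22: C, bond orders sum to 3 (valence 4) → 1 H
Totals → C:16, H:10, Cl:1, F:3, I:1, N:1.

C16H10ClF3IN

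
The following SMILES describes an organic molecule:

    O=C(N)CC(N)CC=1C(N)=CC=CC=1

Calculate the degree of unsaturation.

5

Degree of unsaturation = (number of rings) + (number of π bonds).
Ring closures in the SMILES: 1.
π bonds: 4 double bonds (each 1 DoU) → 4 DoU from unsaturation.
Total DoU = 1 + 4 = 5.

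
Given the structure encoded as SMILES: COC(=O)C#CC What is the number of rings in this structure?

0

In SMILES, each pair of matching ring-closure digits denotes one ring-closing bond; the number of such bonds equals the number of independent rings.
Ring-closure bonds here: 0.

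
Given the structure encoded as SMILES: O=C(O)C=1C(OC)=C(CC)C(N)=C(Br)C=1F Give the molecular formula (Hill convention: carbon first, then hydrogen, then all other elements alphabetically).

C10H11BrFNO3

Walk through each heavy atom and fill implicit hydrogens from standard valence (C 4, N 3, O 2, S 2, halogen 1):
  atom 1: O, bond orders sum to 2 (valence 2) → 0 H
  atom 2: C, bond orders sum to 4 (valence 4) → 0 H
  atom 3: O, bond orders sum to 1 (valence 2) → 1 H
  atom 4: C, bond orders sum to 4 (valence 4) → 0 H
  atom 5: C, bond orders sum to 4 (valence 4) → 0 H
  atom 6: O, bond orders sum to 2 (valence 2) → 0 H
  atom 7: C, bond orders sum to 1 (valence 4) → 3 H
  atom 8: C, bond orders sum to 4 (valence 4) → 0 H
  atom 9: C, bond orders sum to 2 (valence 4) → 2 H
  atom 10: C, bond orders sum to 1 (valence 4) → 3 H
  atom 11: C, bond orders sum to 4 (valence 4) → 0 H
  atom 12: N, bond orders sum to 1 (valence 3) → 2 H
  atom 13: C, bond orders sum to 4 (valence 4) → 0 H
  atom 14: Br (halogen, monovalent) → 0 H
  atom 15: C, bond orders sum to 4 (valence 4) → 0 H
  atom 16: F (halogen, monovalent) → 0 H
Totals → C:10, H:11, Br:1, F:1, N:1, O:3.
In Hill order: C10H11BrFNO3.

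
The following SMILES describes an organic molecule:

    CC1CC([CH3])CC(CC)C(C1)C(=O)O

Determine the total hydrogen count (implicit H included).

22

Walk through each heavy atom and fill implicit hydrogens from standard valence (C 4, N 3, O 2, S 2, halogen 1):
  atom 1: C, bond orders sum to 1 (valence 4) → 3 H
  atom 2: C, bond orders sum to 3 (valence 4) → 1 H
  atom 3: C, bond orders sum to 2 (valence 4) → 2 H
  atom 4: C, bond orders sum to 3 (valence 4) → 1 H
  atom 5: C with explicit H count 3
  atom 6: C, bond orders sum to 2 (valence 4) → 2 H
  atom 7: C, bond orders sum to 3 (valence 4) → 1 H
  atom 8: C, bond orders sum to 2 (valence 4) → 2 H
  atom 9: C, bond orders sum to 1 (valence 4) → 3 H
  atom 10: C, bond orders sum to 3 (valence 4) → 1 H
  atom 11: C, bond orders sum to 2 (valence 4) → 2 H
  atom 12: C, bond orders sum to 4 (valence 4) → 0 H
  atom 13: O, bond orders sum to 2 (valence 2) → 0 H
  atom 14: O, bond orders sum to 1 (valence 2) → 1 H
Total hydrogens: 22.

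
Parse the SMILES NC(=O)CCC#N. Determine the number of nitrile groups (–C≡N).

1

The nitrile motif appears at heavy-atom position 6 in the SMILES.
Other groups present: 1 amide.
Nitrile count: 1.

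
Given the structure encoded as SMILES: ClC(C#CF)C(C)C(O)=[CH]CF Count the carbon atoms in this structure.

8

Count every carbon token in the SMILES (each C, including those in ring-closure positions and inside branches).
Carbon count: 8.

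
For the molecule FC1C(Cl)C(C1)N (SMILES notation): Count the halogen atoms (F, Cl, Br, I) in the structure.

2

Halogen atoms appear at heavy-atom positions 1, 4 (1×Cl, 1×F).
Other groups present: 1 primary amine.
Halogen count: 2.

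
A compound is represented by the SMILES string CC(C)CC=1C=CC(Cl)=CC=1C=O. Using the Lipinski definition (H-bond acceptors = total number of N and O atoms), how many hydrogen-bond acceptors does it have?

1

N atoms: 0; O atoms: 1.
Lipinski HBA = 0 + 1 = 1.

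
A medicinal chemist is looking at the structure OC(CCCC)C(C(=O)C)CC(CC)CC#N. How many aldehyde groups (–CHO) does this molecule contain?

0

Scan the SMILES for the aldehyde motif — none present.
Groups that are present: 1 hydroxyl, 1 ketone, 1 nitrile.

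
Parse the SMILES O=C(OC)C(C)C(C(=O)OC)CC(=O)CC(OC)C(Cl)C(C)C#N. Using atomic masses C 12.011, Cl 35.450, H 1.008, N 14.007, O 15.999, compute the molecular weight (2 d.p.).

First, the molecular formula is C16H24ClNO6 (counting implicit H from valence).
  C: 16 × 12.011 = 192.176
  Cl: 1 × 35.450 = 35.450
  H: 24 × 1.008 = 24.192
  N: 1 × 14.007 = 14.007
  O: 6 × 15.999 = 95.994
Sum: 16×12.011 + 1×35.450 + 24×1.008 + 1×14.007 + 6×15.999 = 361.819 → 361.82 g/mol.

361.82 g/mol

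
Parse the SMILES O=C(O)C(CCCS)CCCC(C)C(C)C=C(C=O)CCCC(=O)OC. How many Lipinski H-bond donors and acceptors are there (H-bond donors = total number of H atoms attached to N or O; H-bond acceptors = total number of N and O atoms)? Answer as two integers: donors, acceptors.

1, 5

Donors: find every N or O and count the H atoms it carries.
  atom 1 (O): bond orders sum to 2 → 0 H
  atom 3 (O): bond orders sum to 1 → 1 H
  atom 19 (O): bond orders sum to 2 → 0 H
  atom 24 (O): bond orders sum to 2 → 0 H
  atom 25 (O): bond orders sum to 2 → 0 H
Lipinski HBD = 1.
Acceptors: N atoms = 0, O atoms = 5 → HBA = 5.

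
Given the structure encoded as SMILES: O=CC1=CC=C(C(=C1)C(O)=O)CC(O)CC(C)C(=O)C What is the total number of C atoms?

15

Count every carbon token in the SMILES (each C, including those in ring-closure positions and inside branches).
Carbon count: 15.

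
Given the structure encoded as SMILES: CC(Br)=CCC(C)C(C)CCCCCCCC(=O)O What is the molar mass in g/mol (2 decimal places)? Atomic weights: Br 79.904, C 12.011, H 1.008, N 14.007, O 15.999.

333.31 g/mol

First, the molecular formula is C16H29BrO2 (counting implicit H from valence).
  Br: 1 × 79.904 = 79.904
  C: 16 × 12.011 = 192.176
  H: 29 × 1.008 = 29.232
  O: 2 × 15.999 = 31.998
Sum: 1×79.904 + 16×12.011 + 29×1.008 + 2×15.999 = 333.310 → 333.31 g/mol.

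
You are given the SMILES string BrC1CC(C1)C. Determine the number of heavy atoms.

Every atom symbol written in the SMILES (organic subset) is one heavy atom; implicit H are not written.
Heavy atoms by element → Br:1, C:5.
Total: 6.

6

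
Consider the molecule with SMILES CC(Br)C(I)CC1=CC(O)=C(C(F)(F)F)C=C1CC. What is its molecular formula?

Walk through each heavy atom and fill implicit hydrogens from standard valence (C 4, N 3, O 2, S 2, halogen 1):
  atom 1: C, bond orders sum to 1 (valence 4) → 3 H
  atom 2: C, bond orders sum to 3 (valence 4) → 1 H
  atom 3: Br (halogen, monovalent) → 0 H
  atom 4: C, bond orders sum to 3 (valence 4) → 1 H
  atom 5: I (halogen, monovalent) → 0 H
  atom 6: C, bond orders sum to 2 (valence 4) → 2 H
  atom 7: C, bond orders sum to 4 (valence 4) → 0 H
  atom 8: C, bond orders sum to 3 (valence 4) → 1 H
  atom 9: C, bond orders sum to 4 (valence 4) → 0 H
  atom 10: O, bond orders sum to 1 (valence 2) → 1 H
  atom 11: C, bond orders sum to 4 (valence 4) → 0 H
  atom 12: C, bond orders sum to 4 (valence 4) → 0 H
  atom 13: F (halogen, monovalent) → 0 H
  atom 14: F (halogen, monovalent) → 0 H
  atom 15: F (halogen, monovalent) → 0 H
  atom 16: C, bond orders sum to 3 (valence 4) → 1 H
  atom 17: C, bond orders sum to 4 (valence 4) → 0 H
  atom 18: C, bond orders sum to 2 (valence 4) → 2 H
  atom 19: C, bond orders sum to 1 (valence 4) → 3 H
Totals → C:13, H:15, Br:1, F:3, I:1, O:1.
In Hill order: C13H15BrF3IO.

C13H15BrF3IO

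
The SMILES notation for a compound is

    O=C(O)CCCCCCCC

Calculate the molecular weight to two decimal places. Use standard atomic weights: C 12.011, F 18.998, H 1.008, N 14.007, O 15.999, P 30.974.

First, the molecular formula is C9H18O2 (counting implicit H from valence).
  C: 9 × 12.011 = 108.099
  H: 18 × 1.008 = 18.144
  O: 2 × 15.999 = 31.998
Sum: 9×12.011 + 18×1.008 + 2×15.999 = 158.241 → 158.24 g/mol.

158.24 g/mol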